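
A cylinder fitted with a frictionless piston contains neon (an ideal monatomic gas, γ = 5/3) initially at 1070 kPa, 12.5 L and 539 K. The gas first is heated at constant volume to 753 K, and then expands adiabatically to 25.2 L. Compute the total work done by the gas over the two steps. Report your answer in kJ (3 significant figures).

W_total ≈ 10.5 kJ

Step 1 (isochoric): W = 0 (constant volume).
After step 1: P = 1495 kPa (V unchanged).
Step 2 (adiabatic): W = (P₁V₁ − P₂V₂)/(γ−1) = (18685 − 11709)/0.667 = 10465 J.
W_total = 0 + 10465 = 10465 J.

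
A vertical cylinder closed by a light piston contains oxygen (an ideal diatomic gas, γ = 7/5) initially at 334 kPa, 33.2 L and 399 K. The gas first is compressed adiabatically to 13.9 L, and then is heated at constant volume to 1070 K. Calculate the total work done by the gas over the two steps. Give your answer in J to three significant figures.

W_total ≈ -11500 J

Step 1 (adiabatic): W = (P₁V₁ − P₂V₂)/(γ−1) = (11089 − 15708)/0.4 = -11549 J.
Step 2 (isochoric): W = 0 (constant volume).
W_total = -11549 + 0 = -11549 J.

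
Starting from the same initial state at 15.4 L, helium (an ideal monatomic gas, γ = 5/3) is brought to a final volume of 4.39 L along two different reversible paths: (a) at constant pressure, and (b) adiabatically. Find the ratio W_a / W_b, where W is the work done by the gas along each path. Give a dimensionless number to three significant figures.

W_a / W_b ≈ 0.364

Path (a) isobaric: W = P₁(V₂ − V₁) → W_a/(P₁V₁) = -0.7149.
Path (b) adiabatic: W = P₁V₁(1 − (V₁/V₂)^(γ−1))/(γ−1) → W_b/(P₁V₁) = -1.963.
W_a / W_b = -0.7149 / -1.963 = 0.3642.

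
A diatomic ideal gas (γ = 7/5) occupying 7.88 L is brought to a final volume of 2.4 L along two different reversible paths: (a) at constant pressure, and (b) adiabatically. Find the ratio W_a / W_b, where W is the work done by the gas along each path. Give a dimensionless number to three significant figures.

Path (a) isobaric: W = P₁(V₂ − V₁) → W_a/(P₁V₁) = -0.6954.
Path (b) adiabatic: W = P₁V₁(1 − (V₁/V₂)^(γ−1))/(γ−1) → W_b/(P₁V₁) = -1.522.
W_a / W_b = -0.6954 / -1.522 = 0.4569.

W_a / W_b ≈ 0.457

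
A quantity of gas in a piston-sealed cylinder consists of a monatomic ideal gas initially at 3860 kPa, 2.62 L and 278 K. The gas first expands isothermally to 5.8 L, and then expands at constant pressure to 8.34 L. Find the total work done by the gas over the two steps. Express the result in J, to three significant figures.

Step 1 (isothermal): W = P₁V₁ ln(V₂/V₁) = (10113) ln(5.8/2.62) = 8037 J.
After step 1: P = 1744 kPa, V = 5.8 L, T = 278 K.
Step 2 (isobaric): W = PΔV = (1744 kPa)(8.34 − 5.8 L) = 4429 J.
W_total = 8037 + 4429 = 12466 J.

W_total ≈ 12500 J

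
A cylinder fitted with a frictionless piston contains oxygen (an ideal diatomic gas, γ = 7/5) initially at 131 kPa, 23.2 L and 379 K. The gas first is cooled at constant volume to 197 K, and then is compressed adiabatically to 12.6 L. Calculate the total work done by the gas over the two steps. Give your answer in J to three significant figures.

Step 1 (isochoric): W = 0 (constant volume).
After step 1: P = 68.09 kPa (V unchanged).
Step 2 (adiabatic): W = (P₁V₁ − P₂V₂)/(γ−1) = (1580 − 2017)/0.4 = -1092 J.
W_total = 0 − 1092 = -1092 J.

W_total ≈ -1090 J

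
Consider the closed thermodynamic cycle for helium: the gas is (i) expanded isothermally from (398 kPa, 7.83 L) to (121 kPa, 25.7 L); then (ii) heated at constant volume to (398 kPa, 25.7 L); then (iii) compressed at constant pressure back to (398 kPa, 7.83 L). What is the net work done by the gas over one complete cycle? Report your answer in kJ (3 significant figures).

W_net ≈ -3.41 kJ

Leg (i): W = PᵢVᵢ ln(V_f/Vᵢ) = (3116) ln(25.7/7.83) = 3704 J.
Leg (ii): W = 0.
Leg (iii): W = PΔV = (398)(7.83 − 25.7) = -7112 J.
W_net = 3704 − 7112 = -3408 J.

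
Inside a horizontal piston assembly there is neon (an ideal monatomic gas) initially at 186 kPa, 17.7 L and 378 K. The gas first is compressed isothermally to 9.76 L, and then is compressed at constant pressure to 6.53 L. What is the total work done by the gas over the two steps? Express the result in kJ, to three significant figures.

W_total ≈ -3.05 kJ

Step 1 (isothermal): W = P₁V₁ ln(V₂/V₁) = (3292) ln(9.76/17.7) = -1960 J.
After step 1: P = 337.3 kPa, V = 9.76 L, T = 378 K.
Step 2 (isobaric): W = PΔV = (337.3 kPa)(6.53 − 9.76 L) = -1090 J.
W_total = -1960 − 1090 = -3049 J.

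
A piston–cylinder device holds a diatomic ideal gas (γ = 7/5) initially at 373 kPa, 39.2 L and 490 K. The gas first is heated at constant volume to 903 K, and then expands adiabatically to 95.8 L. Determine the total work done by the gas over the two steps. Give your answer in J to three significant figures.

Step 1 (isochoric): W = 0 (constant volume).
After step 1: P = 687.4 kPa (V unchanged).
Step 2 (adiabatic): W = (P₁V₁ − P₂V₂)/(γ−1) = (26946 − 18848)/0.4 = 20245 J.
W_total = 0 + 20245 = 20245 J.

W_total ≈ 20200 J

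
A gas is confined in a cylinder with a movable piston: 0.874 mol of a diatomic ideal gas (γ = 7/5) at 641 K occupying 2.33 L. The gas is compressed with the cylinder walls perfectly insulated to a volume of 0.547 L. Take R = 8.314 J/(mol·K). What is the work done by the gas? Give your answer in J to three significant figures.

W ≈ -9150 J

Adiabatic: TV^(γ−1) = const with γ = 7/5.
T₂ = T₁ (V₁/V₂)^(γ−1) = 641 × (2.33/0.547)^0.4 = 641 × 1.785 = 1144 K.
W_by = nCᵥ(T₁ − T₂) = (0.874)(20.79)(641 − 1144) = -9146 J.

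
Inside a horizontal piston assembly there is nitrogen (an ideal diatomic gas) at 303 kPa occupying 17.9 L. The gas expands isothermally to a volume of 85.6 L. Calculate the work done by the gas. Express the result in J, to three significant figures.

W ≈ 8490 J

Isothermal: W = nRT ln(V₂/V₁) = P₁V₁ ln(V₂/V₁).
P₁V₁ = (303 kPa)(17.9 L) = 5424 J.
W = 5424 × ln(85.6/17.9) = 5424 × 1.565
W_by_gas = 8487 J.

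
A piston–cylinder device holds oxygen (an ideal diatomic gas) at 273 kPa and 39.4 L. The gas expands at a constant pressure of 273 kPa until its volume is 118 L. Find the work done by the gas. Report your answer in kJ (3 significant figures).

Isobaric: W = P ΔV.
W = (273 kPa)(118 − 39.4 L) = (273)(78.6) = 21458 J.

W ≈ 21.5 kJ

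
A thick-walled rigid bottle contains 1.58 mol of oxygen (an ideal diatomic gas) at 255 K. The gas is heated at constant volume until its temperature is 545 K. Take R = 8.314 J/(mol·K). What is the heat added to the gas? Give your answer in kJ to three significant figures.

Q ≈ 9.52 kJ

Constant volume ⇒ W = 0, so Q = ΔU = nCᵥΔT with Cᵥ = 5R/2 = 20.79 J/(mol·K).
ΔU = (1.58)(20.79)(545 − 255) = 9524 J.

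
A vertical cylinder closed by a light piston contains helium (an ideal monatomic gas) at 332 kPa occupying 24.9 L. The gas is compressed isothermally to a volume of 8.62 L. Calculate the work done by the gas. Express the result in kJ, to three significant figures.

W ≈ -8.77 kJ

Isothermal: W = nRT ln(V₂/V₁) = P₁V₁ ln(V₂/V₁).
P₁V₁ = (332 kPa)(24.9 L) = 8267 J.
W = 8267 × ln(8.62/24.9) = 8267 × -1.061
W_by_gas = -8769 J.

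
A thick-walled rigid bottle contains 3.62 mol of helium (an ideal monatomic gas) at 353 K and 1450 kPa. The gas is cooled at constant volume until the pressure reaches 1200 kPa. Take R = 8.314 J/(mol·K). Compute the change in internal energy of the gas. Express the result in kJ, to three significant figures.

Constant volume ⇒ W = 0, so Q = ΔU = nCᵥΔT with Cᵥ = 3R/2 = 12.47 J/(mol·K).
At constant V, T₂/T₁ = P₂/P₁ ⇒ ΔT = T₁(P₂/P₁ − 1) = 353·(1200/1450 − 1) = -60.86 K.
ΔU = (3.62)(12.47)(-60.86) = -2748 J.

ΔU ≈ -2.75 kJ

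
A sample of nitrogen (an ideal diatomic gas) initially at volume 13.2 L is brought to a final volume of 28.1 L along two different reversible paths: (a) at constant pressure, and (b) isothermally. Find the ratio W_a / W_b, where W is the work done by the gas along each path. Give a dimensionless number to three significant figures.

Path (a) isobaric: W = P₁(V₂ − V₁) → W_a/(P₁V₁) = 1.129.
Path (b) isothermal: W = P₁V₁ ln(V₂/V₁) → W_b/(P₁V₁) = 0.7556.
W_a / W_b = 1.129 / 0.7556 = 1.494.

W_a / W_b ≈ 1.49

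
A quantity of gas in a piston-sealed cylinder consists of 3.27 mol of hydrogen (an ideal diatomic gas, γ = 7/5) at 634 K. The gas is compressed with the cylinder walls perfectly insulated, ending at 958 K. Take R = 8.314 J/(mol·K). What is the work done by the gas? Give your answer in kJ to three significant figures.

W ≈ -22.0 kJ

Adiabatic ⇒ Q = 0, so W_by = −ΔU = nCᵥ(T₁ − T₂).
Cᵥ = 5R/2 = 20.79 J/(mol·K).
W = (3.27)(20.79)(634 − 958) = -22021 J.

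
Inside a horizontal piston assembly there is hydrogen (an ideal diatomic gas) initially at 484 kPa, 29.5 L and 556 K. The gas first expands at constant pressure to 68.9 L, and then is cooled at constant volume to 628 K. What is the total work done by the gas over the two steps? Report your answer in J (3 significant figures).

Step 1 (isobaric): W = PΔV = (484 kPa)(68.9 − 29.5 L) = 19070 J.
Step 2 (isochoric): W = 0 (constant volume).
W_total = 19070 + 0 = 19070 J.

W_total ≈ 19100 J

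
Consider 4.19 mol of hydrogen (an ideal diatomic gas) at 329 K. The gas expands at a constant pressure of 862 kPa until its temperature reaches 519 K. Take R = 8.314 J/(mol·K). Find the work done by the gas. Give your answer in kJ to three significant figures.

W ≈ 6.62 kJ

Isobaric: W = P ΔV = nR ΔT.
W = (4.19)(8.314)(519 − 329) = 6619 J.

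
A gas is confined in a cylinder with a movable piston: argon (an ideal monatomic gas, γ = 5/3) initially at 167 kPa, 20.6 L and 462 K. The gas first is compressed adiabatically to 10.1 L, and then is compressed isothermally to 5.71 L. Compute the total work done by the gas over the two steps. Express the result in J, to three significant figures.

W_total ≈ -6290 J

Step 1 (adiabatic): W = (P₁V₁ − P₂V₂)/(γ−1) = (3440 − 5533)/0.667 = -3139 J.
After step 1: P = 547.8 kPa, V = 10.1 L, T = 743 K.
Step 2 (isothermal): W = P₁V₁ ln(V₂/V₁) = (5533) ln(5.71/10.1) = -3155 J.
W_total = -3139 − 3155 = -6294 J.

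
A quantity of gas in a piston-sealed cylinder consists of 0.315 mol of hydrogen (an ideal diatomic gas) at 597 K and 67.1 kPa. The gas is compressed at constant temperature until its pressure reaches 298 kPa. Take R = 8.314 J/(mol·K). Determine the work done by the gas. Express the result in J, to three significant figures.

W ≈ -2330 J

Isothermal process: W = nRT ln(V₂/V₁) = nRT ln(P₁/P₂).
W = (0.315)(8.314)(597) × ln(67.1/298)
  = 1563 × ln(0.2252) = 1563 × -1.491
W_by_gas = -2331 J.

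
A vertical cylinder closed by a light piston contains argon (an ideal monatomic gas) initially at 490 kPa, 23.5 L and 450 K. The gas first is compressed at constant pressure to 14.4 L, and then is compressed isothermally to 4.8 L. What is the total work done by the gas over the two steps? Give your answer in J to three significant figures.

Step 1 (isobaric): W = PΔV = (490 kPa)(14.4 − 23.5 L) = -4459 J.
After step 1: P = 490 kPa, V = 14.4 L, T = 275.7 K.
Step 2 (isothermal): W = P₁V₁ ln(V₂/V₁) = (7056) ln(4.8/14.4) = -7752 J.
W_total = -4459 − 7752 = -12211 J.

W_total ≈ -12200 J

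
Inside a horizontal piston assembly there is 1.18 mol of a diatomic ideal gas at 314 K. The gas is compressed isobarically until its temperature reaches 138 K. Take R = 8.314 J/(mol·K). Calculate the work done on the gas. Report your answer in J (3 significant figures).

Isobaric: W = P ΔV = nR ΔT.
W = (1.18)(8.314)(138 − 314) = -1727 J.
Work on gas = −W_by = 1727 J.

W ≈ 1730 J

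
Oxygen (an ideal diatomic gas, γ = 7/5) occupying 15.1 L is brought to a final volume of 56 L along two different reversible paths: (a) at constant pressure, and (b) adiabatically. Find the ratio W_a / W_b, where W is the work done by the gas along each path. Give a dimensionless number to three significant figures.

Path (a) isobaric: W = P₁(V₂ − V₁) → W_a/(P₁V₁) = 2.709.
Path (b) adiabatic: W = P₁V₁(1 − (V₁/V₂)^(γ−1))/(γ−1) → W_b/(P₁V₁) = 1.02.
W_a / W_b = 2.709 / 1.02 = 2.655.

W_a / W_b ≈ 2.66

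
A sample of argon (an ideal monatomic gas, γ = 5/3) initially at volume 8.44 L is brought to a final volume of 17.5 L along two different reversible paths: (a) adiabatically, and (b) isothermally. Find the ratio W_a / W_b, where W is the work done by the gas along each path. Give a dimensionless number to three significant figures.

Path (a) adiabatic: W = P₁V₁(1 − (V₁/V₂)^(γ−1))/(γ−1) → W_a/(P₁V₁) = 0.5775.
Path (b) isothermal: W = P₁V₁ ln(V₂/V₁) → W_b/(P₁V₁) = 0.7292.
W_a / W_b = 0.5775 / 0.7292 = 0.792.

W_a / W_b ≈ 0.792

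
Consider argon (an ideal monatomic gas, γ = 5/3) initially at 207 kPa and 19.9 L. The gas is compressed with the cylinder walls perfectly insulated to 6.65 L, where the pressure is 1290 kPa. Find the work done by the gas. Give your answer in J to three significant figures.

W ≈ -6690 J

Adiabatic: W = (P₁V₁ − P₂V₂)/(γ − 1) with γ = 5/3.
P₁V₁ = 4119 J, P₂V₂ = 8578 J.
W = (4119 − 8578) / 0.6667 = -6689 J.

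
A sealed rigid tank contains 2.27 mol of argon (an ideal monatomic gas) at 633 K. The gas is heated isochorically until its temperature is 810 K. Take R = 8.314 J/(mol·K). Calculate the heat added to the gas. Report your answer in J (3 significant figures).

Q ≈ 5010 J

Constant volume ⇒ W = 0, so Q = ΔU = nCᵥΔT with Cᵥ = 3R/2 = 12.47 J/(mol·K).
ΔU = (2.27)(12.47)(810 − 633) = 5011 J.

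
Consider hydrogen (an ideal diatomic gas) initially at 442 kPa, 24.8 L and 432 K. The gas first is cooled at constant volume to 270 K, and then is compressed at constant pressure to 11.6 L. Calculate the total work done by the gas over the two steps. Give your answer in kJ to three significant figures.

W_total ≈ -3.65 kJ

Step 1 (isochoric): W = 0 (constant volume).
After step 1: P = 276.2 kPa (V unchanged).
Step 2 (isobaric): W = PΔV = (276.2 kPa)(11.6 − 24.8 L) = -3647 J.
W_total = 0 − 3647 = -3647 J.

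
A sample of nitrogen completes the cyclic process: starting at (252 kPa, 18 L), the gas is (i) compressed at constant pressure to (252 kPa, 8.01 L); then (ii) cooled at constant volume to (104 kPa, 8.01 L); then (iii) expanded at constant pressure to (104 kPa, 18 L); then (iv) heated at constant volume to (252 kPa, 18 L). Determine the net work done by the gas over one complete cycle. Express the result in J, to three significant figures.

W_net ≈ -1480 J

Constant-volume legs do no work.
W(i) = (252)(8.01 − 18) = -2517 J; W(iii) = (104)(18 − 8.01) = 1039 J.
W_net = -2517 + 1039 = -1479 J (the counter-clockwise enclosed area).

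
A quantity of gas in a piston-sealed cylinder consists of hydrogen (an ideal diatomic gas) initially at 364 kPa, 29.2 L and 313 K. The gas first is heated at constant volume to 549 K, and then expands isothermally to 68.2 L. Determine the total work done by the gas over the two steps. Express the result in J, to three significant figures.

Step 1 (isochoric): W = 0 (constant volume).
After step 1: P = 638.5 kPa (V unchanged).
Step 2 (isothermal): W = P₁V₁ ln(V₂/V₁) = (18643) ln(68.2/29.2) = 15814 J.
W_total = 0 + 15814 = 15814 J.

W_total ≈ 15800 J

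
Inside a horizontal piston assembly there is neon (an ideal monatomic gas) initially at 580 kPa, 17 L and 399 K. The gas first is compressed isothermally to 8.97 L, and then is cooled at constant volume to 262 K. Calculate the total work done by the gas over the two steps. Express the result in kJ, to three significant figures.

W_total ≈ -6.30 kJ

Step 1 (isothermal): W = P₁V₁ ln(V₂/V₁) = (9860) ln(8.97/17) = -6304 J.
Step 2 (isochoric): W = 0 (constant volume).
W_total = -6304 + 0 = -6304 J.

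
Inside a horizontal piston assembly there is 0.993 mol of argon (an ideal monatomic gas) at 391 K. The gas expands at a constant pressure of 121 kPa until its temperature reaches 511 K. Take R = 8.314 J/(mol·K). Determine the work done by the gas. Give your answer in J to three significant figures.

Isobaric: W = P ΔV = nR ΔT.
W = (0.993)(8.314)(511 − 391) = 990.7 J.

W ≈ 991 J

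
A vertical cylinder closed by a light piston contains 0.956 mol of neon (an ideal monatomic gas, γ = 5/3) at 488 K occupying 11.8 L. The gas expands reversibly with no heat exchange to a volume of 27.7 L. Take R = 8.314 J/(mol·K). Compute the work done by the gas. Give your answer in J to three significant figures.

W ≈ 2520 J

Adiabatic: TV^(γ−1) = const with γ = 5/3.
T₂ = T₁ (V₁/V₂)^(γ−1) = 488 × (11.8/27.7)^0.667 = 488 × 0.5662 = 276.3 K.
W_by = nCᵥ(T₁ − T₂) = (0.956)(12.47)(488 − 276.3) = 2524 J.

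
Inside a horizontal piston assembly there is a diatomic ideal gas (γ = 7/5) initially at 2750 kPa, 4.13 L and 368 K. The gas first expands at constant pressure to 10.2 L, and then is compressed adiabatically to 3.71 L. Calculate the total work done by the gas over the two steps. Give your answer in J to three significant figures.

W_total ≈ -18300 J

Step 1 (isobaric): W = PΔV = (2750 kPa)(10.2 − 4.13 L) = 16692 J.
After step 1: P = 2750 kPa, V = 10.2 L, T = 908.9 K.
Step 2 (adiabatic): W = (P₁V₁ − P₂V₂)/(γ−1) = (28050 − 42036)/0.4 = -34965 J.
W_total = 16692 − 34965 = -18273 J.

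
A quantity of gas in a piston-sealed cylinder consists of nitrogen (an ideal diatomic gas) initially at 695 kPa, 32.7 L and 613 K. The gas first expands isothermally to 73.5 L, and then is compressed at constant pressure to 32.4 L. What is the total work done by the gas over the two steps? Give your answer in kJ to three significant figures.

W_total ≈ 5.70 kJ

Step 1 (isothermal): W = P₁V₁ ln(V₂/V₁) = (22727) ln(73.5/32.7) = 18406 J.
After step 1: P = 309.2 kPa, V = 73.5 L, T = 613 K.
Step 2 (isobaric): W = PΔV = (309.2 kPa)(32.4 − 73.5 L) = -12708 J.
W_total = 18406 − 12708 = 5698 J.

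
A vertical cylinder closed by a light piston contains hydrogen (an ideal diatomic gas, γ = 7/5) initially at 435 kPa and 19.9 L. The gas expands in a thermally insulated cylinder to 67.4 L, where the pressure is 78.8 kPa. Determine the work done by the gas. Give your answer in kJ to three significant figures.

W ≈ 8.36 kJ

Adiabatic: W = (P₁V₁ − P₂V₂)/(γ − 1) with γ = 7/5.
P₁V₁ = 8656 J, P₂V₂ = 5311 J.
W = (8656 − 5311) / 0.4 = 8363 J.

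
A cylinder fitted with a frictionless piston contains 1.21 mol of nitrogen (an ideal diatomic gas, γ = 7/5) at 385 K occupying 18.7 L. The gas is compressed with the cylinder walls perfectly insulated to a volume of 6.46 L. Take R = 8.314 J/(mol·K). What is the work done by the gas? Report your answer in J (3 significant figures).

W ≈ -5130 J

Adiabatic: TV^(γ−1) = const with γ = 7/5.
T₂ = T₁ (V₁/V₂)^(γ−1) = 385 × (18.7/6.46)^0.4 = 385 × 1.53 = 589 K.
W_by = nCᵥ(T₁ − T₂) = (1.21)(20.79)(385 − 589) = -5130 J.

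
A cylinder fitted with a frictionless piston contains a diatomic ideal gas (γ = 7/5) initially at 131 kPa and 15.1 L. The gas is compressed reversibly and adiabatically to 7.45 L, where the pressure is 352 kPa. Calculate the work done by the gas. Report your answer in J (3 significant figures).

W ≈ -1610 J

Adiabatic: W = (P₁V₁ − P₂V₂)/(γ − 1) with γ = 7/5.
P₁V₁ = 1978 J, P₂V₂ = 2622 J.
W = (1978 − 2622) / 0.4 = -1611 J.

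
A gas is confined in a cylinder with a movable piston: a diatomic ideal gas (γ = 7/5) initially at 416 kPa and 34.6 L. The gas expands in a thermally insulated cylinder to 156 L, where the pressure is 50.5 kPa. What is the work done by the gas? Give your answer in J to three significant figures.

Adiabatic: W = (P₁V₁ − P₂V₂)/(γ − 1) with γ = 7/5.
P₁V₁ = 14394 J, P₂V₂ = 7878 J.
W = (14394 − 7878) / 0.4 = 16289 J.

W ≈ 16300 J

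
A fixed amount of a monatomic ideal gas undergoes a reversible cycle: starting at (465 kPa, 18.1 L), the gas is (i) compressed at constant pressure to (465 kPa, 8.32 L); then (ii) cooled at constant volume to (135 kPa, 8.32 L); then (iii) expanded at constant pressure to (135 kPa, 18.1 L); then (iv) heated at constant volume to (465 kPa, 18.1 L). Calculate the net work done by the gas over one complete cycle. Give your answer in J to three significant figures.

Constant-volume legs do no work.
W(i) = (465)(8.32 − 18.1) = -4548 J; W(iii) = (135)(18.1 − 8.32) = 1320 J.
W_net = -4548 + 1320 = -3227 J (the counter-clockwise enclosed area).

W_net ≈ -3230 J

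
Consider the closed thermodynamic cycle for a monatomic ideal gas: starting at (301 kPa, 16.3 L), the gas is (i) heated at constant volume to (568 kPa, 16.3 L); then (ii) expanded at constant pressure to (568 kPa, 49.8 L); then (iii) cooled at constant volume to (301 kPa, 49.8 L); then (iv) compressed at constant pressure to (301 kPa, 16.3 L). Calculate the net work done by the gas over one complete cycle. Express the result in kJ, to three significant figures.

Constant-volume legs do no work.
W(ii) = (568)(49.8 − 16.3) = 19028 J; W(iv) = (301)(16.3 − 49.8) = -10084 J.
W_net = 19028 − 10084 = 8944 J (the clockwise enclosed area).

W_net ≈ 8.94 kJ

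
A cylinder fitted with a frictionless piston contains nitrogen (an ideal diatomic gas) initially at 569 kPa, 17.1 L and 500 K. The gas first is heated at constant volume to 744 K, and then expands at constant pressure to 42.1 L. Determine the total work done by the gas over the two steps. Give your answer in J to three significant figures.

W_total ≈ 21200 J

Step 1 (isochoric): W = 0 (constant volume).
After step 1: P = 846.7 kPa (V unchanged).
Step 2 (isobaric): W = PΔV = (846.7 kPa)(42.1 − 17.1 L) = 21167 J.
W_total = 0 + 21167 = 21167 J.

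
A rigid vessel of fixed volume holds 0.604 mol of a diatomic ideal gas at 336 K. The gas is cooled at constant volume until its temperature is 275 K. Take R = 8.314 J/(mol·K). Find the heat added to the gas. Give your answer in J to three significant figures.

Constant volume ⇒ W = 0, so Q = ΔU = nCᵥΔT with Cᵥ = 5R/2 = 20.79 J/(mol·K).
ΔU = (0.604)(20.79)(275 − 336) = -765.8 J.

Q ≈ -766 J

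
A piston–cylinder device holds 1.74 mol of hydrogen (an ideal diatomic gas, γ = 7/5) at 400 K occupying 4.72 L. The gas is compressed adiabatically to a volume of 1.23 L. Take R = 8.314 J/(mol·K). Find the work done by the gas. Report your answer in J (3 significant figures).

W ≈ -10300 J

Adiabatic: TV^(γ−1) = const with γ = 7/5.
T₂ = T₁ (V₁/V₂)^(γ−1) = 400 × (4.72/1.23)^0.4 = 400 × 1.712 = 685 K.
W_by = nCᵥ(T₁ − T₂) = (1.74)(20.79)(400 − 685) = -10306 J.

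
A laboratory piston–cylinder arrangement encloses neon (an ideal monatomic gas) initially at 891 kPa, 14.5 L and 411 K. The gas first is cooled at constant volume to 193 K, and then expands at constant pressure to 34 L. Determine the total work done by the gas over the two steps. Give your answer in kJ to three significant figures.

W_total ≈ 8.16 kJ

Step 1 (isochoric): W = 0 (constant volume).
After step 1: P = 418.4 kPa (V unchanged).
Step 2 (isobaric): W = PΔV = (418.4 kPa)(34 − 14.5 L) = 8159 J.
W_total = 0 + 8159 = 8159 J.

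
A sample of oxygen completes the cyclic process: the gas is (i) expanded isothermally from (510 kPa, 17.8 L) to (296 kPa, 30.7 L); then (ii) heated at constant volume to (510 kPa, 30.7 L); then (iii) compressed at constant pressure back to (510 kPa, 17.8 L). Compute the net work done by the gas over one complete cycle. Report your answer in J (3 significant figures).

W_net ≈ -1630 J

Leg (i): W = PᵢVᵢ ln(V_f/Vᵢ) = (9078) ln(30.7/17.8) = 4948 J.
Leg (ii): W = 0.
Leg (iii): W = PΔV = (510)(17.8 − 30.7) = -6579 J.
W_net = 4948 − 6579 = -1631 J.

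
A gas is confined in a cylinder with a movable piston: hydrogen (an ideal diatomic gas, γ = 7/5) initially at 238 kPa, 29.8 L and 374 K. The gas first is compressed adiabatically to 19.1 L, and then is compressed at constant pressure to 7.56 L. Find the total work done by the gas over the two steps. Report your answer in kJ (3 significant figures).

Step 1 (adiabatic): W = (P₁V₁ − P₂V₂)/(γ−1) = (7092 − 8474)/0.4 = -3453 J.
After step 1: P = 443.6 kPa, V = 19.1 L, T = 446.8 K.
Step 2 (isobaric): W = PΔV = (443.6 kPa)(7.56 − 19.1 L) = -5120 J.
W_total = -3453 − 5120 = -8573 J.

W_total ≈ -8.57 kJ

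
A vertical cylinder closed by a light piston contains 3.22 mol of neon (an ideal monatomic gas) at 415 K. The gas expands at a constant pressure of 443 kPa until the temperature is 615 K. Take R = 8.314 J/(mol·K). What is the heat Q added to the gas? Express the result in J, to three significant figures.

Q ≈ 13400 J

Isobaric: W = nRΔT = (3.22)(8.314)(200) = 5354 J.
ΔU = nCᵥΔT with Cᵥ = 3R/2: ΔU = (3.22)(12.47)(200) = 8031 J.
Q = ΔU + W = 8031 + 5354 = 13386 J.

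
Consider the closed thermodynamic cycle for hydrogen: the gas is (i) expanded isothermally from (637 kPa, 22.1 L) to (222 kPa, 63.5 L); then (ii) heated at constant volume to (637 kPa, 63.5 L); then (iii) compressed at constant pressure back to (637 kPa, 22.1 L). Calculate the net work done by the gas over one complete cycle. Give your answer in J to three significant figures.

Leg (i): W = PᵢVᵢ ln(V_f/Vᵢ) = (14078) ln(63.5/22.1) = 14858 J.
Leg (ii): W = 0.
Leg (iii): W = PΔV = (637)(22.1 − 63.5) = -26372 J.
W_net = 14858 − 26372 = -11513 J.

W_net ≈ -11500 J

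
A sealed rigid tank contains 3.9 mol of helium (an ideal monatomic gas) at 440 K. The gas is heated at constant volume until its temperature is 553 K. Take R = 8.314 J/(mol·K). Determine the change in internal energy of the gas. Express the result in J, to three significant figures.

ΔU ≈ 5500 J

Constant volume ⇒ W = 0, so Q = ΔU = nCᵥΔT with Cᵥ = 3R/2 = 12.47 J/(mol·K).
ΔU = (3.9)(12.47)(553 − 440) = 5496 J.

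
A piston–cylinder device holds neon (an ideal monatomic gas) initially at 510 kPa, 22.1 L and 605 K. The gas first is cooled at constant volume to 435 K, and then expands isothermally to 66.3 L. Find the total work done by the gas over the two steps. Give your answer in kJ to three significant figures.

W_total ≈ 8.90 kJ

Step 1 (isochoric): W = 0 (constant volume).
After step 1: P = 366.7 kPa (V unchanged).
Step 2 (isothermal): W = P₁V₁ ln(V₂/V₁) = (8104) ln(66.3/22.1) = 8903 J.
W_total = 0 + 8903 = 8903 J.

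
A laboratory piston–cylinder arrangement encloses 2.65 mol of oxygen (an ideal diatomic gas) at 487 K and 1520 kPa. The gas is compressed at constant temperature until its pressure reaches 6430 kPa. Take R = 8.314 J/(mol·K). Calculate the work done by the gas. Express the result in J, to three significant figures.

W ≈ -15500 J

Isothermal process: W = nRT ln(V₂/V₁) = nRT ln(P₁/P₂).
W = (2.65)(8.314)(487) × ln(1520/6430)
  = 10730 × ln(0.2364) = 10730 × -1.442
W_by_gas = -15475 J.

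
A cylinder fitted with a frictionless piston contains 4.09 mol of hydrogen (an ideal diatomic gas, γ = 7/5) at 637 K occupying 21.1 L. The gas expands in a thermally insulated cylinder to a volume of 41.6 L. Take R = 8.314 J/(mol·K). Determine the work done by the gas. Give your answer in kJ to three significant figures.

Adiabatic: TV^(γ−1) = const with γ = 7/5.
T₂ = T₁ (V₁/V₂)^(γ−1) = 637 × (21.1/41.6)^0.4 = 637 × 0.7622 = 485.5 K.
W_by = nCᵥ(T₁ − T₂) = (4.09)(20.79)(637 − 485.5) = 12877 J.

W ≈ 12.9 kJ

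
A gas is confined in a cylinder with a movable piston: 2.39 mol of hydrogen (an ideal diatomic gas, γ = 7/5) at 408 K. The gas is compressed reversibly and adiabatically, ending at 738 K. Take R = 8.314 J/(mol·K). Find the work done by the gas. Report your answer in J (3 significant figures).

W ≈ -16400 J

Adiabatic ⇒ Q = 0, so W_by = −ΔU = nCᵥ(T₁ − T₂).
Cᵥ = 5R/2 = 20.79 J/(mol·K).
W = (2.39)(20.79)(408 − 738) = -16393 J.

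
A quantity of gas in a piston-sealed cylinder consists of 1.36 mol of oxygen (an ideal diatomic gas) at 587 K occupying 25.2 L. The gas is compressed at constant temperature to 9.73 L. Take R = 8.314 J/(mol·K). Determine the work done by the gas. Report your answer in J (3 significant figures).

Isothermal: W = nRT ln(V₂/V₁).
W = (1.36)(8.314)(587) × ln(9.73/25.2)
  = 6637 × -0.9516
W_by_gas = -6316 J.

W ≈ -6320 J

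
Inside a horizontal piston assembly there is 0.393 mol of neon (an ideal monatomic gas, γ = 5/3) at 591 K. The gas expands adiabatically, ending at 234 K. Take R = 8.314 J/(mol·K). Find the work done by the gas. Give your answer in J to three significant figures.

Adiabatic ⇒ Q = 0, so W_by = −ΔU = nCᵥ(T₁ − T₂).
Cᵥ = 3R/2 = 12.47 J/(mol·K).
W = (0.393)(12.47)(591 − 234) = 1750 J.

W ≈ 1750 J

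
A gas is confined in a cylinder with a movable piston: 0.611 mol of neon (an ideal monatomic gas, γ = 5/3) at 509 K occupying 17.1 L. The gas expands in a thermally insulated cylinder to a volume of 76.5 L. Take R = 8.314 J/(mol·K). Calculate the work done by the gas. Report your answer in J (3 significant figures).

Adiabatic: TV^(γ−1) = const with γ = 5/3.
T₂ = T₁ (V₁/V₂)^(γ−1) = 509 × (17.1/76.5)^0.667 = 509 × 0.3683 = 187.5 K.
W_by = nCᵥ(T₁ − T₂) = (0.611)(12.47)(509 − 187.5) = 2450 J.

W ≈ 2450 J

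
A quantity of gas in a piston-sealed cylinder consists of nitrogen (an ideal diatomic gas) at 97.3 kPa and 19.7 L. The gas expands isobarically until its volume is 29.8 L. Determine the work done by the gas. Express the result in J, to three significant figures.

W ≈ 983 J

Isobaric: W = P ΔV.
W = (97.3 kPa)(29.8 − 19.7 L) = (97.3)(10.1) = 982.7 J.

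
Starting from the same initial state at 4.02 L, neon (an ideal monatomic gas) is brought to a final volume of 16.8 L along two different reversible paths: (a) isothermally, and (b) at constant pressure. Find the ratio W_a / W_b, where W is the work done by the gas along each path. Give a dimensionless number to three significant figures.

Path (a) isothermal: W = P₁V₁ ln(V₂/V₁) → W_a/(P₁V₁) = 1.43.
Path (b) isobaric: W = P₁(V₂ − V₁) → W_b/(P₁V₁) = 3.179.
W_a / W_b = 1.43 / 3.179 = 0.4498.

W_a / W_b ≈ 0.450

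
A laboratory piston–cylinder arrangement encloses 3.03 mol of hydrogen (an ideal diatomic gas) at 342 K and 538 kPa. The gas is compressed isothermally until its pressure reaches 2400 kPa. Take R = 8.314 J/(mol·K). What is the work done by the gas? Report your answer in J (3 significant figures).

W ≈ -12900 J

Isothermal process: W = nRT ln(V₂/V₁) = nRT ln(P₁/P₂).
W = (3.03)(8.314)(342) × ln(538/2400)
  = 8615 × ln(0.2242) = 8615 × -1.495
W_by_gas = -12883 J.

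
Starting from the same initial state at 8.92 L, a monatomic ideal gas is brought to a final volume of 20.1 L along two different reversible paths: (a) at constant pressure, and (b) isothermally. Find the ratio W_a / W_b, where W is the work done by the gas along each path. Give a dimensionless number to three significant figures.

W_a / W_b ≈ 1.54

Path (a) isobaric: W = P₁(V₂ − V₁) → W_a/(P₁V₁) = 1.253.
Path (b) isothermal: W = P₁V₁ ln(V₂/V₁) → W_b/(P₁V₁) = 0.8124.
W_a / W_b = 1.253 / 0.8124 = 1.543.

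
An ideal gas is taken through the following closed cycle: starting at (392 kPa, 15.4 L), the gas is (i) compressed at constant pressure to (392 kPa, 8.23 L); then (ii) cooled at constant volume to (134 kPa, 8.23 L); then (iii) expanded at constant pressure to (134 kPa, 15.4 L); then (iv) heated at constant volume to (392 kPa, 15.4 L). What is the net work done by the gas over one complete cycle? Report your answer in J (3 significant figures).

W_net ≈ -1850 J

Constant-volume legs do no work.
W(i) = (392)(8.23 − 15.4) = -2811 J; W(iii) = (134)(15.4 − 8.23) = 960.8 J.
W_net = -2811 + 960.8 = -1850 J (the counter-clockwise enclosed area).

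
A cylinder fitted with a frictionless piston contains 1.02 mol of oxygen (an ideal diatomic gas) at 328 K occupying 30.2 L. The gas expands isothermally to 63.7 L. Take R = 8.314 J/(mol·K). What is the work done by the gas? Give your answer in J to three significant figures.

Isothermal: W = nRT ln(V₂/V₁).
W = (1.02)(8.314)(328) × ln(63.7/30.2)
  = 2782 × 0.7463
W_by_gas = 2076 J.

W ≈ 2080 J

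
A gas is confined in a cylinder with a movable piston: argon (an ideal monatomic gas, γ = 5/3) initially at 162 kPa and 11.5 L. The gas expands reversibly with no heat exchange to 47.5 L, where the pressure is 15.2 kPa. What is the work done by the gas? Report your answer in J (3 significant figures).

Adiabatic: W = (P₁V₁ − P₂V₂)/(γ − 1) with γ = 5/3.
P₁V₁ = 1863 J, P₂V₂ = 722 J.
W = (1863 − 722) / 0.6667 = 1711 J.

W ≈ 1710 J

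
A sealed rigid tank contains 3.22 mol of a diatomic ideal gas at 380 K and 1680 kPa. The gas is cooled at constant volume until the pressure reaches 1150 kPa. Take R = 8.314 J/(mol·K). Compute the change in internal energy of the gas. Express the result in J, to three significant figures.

ΔU ≈ -8020 J

Constant volume ⇒ W = 0, so Q = ΔU = nCᵥΔT with Cᵥ = 5R/2 = 20.79 J/(mol·K).
At constant V, T₂/T₁ = P₂/P₁ ⇒ ΔT = T₁(P₂/P₁ − 1) = 380·(1150/1680 − 1) = -119.9 K.
ΔU = (3.22)(20.79)(-119.9) = -8023 J.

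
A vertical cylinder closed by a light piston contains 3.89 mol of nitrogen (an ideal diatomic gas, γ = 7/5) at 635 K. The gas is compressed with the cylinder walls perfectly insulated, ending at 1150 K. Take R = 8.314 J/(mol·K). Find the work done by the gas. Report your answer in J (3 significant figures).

W ≈ -41600 J

Adiabatic ⇒ Q = 0, so W_by = −ΔU = nCᵥ(T₁ − T₂).
Cᵥ = 5R/2 = 20.79 J/(mol·K).
W = (3.89)(20.79)(635 − 1150) = -41640 J.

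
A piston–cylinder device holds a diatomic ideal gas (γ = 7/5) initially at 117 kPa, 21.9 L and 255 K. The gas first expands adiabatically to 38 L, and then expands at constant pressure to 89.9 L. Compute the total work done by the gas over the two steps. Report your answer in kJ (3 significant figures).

W_total ≈ 4.07 kJ

Step 1 (adiabatic): W = (P₁V₁ − P₂V₂)/(γ−1) = (2562 − 2055)/0.4 = 1267 J.
After step 1: P = 54.09 kPa, V = 38 L, T = 204.6 K.
Step 2 (isobaric): W = PΔV = (54.09 kPa)(89.9 − 38 L) = 2807 J.
W_total = 1267 + 2807 = 4075 J.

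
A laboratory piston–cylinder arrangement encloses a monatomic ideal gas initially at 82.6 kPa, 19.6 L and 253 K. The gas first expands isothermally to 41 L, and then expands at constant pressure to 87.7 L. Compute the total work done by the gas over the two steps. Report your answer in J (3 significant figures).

Step 1 (isothermal): W = P₁V₁ ln(V₂/V₁) = (1619) ln(41/19.6) = 1195 J.
After step 1: P = 39.49 kPa, V = 41 L, T = 253 K.
Step 2 (isobaric): W = PΔV = (39.49 kPa)(87.7 − 41 L) = 1844 J.
W_total = 1195 + 1844 = 3039 J.

W_total ≈ 3040 J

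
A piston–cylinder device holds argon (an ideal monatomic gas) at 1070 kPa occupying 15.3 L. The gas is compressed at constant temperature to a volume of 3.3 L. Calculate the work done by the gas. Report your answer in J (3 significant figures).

Isothermal: W = nRT ln(V₂/V₁) = P₁V₁ ln(V₂/V₁).
P₁V₁ = (1070 kPa)(15.3 L) = 16371 J.
W = 16371 × ln(3.3/15.3) = 16371 × -1.534
W_by_gas = -25112 J.

W ≈ -25100 J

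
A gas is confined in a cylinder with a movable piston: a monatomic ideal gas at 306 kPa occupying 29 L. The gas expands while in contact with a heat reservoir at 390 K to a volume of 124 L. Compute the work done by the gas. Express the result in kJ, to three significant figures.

W ≈ 12.9 kJ

Isothermal: W = nRT ln(V₂/V₁) = P₁V₁ ln(V₂/V₁).
P₁V₁ = (306 kPa)(29 L) = 8874 J.
W = 8874 × ln(124/29) = 8874 × 1.453
W_by_gas = 12894 J.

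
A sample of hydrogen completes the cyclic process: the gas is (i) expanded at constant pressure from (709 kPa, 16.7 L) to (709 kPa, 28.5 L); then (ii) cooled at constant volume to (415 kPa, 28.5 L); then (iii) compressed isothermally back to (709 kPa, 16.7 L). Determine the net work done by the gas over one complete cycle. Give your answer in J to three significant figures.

W_net ≈ 2040 J

Leg (i): W = PΔV = (709)(28.5 − 16.7) = 8366 J.
Leg (ii): W = 0.
Leg (iii): W = PᵢVᵢ ln(V_f/Vᵢ) = (11828) ln(16.7/28.5) = -6322 J.
W_net = 8366 − 6322 = 2044 J.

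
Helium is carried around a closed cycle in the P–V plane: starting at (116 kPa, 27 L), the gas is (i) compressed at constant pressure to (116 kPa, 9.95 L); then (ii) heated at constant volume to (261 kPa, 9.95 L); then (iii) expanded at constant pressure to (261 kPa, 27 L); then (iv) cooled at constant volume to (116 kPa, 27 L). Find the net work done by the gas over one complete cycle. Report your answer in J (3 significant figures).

W_net ≈ 2470 J

Constant-volume legs do no work.
W(i) = (116)(9.95 − 27) = -1978 J; W(iii) = (261)(27 − 9.95) = 4450 J.
W_net = -1978 + 4450 = 2472 J (the clockwise enclosed area).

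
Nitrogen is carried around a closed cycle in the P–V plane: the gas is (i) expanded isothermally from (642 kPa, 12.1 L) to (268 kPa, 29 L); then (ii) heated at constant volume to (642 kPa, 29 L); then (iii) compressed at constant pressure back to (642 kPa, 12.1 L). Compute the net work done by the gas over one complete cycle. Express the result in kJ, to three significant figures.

W_net ≈ -4.06 kJ

Leg (i): W = PᵢVᵢ ln(V_f/Vᵢ) = (7768) ln(29/12.1) = 6790 J.
Leg (ii): W = 0.
Leg (iii): W = PΔV = (642)(12.1 − 29) = -10850 J.
W_net = 6790 − 10850 = -4060 J.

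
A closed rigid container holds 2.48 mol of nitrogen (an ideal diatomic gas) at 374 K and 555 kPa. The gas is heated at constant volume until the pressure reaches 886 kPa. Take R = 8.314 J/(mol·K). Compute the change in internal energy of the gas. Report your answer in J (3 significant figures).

ΔU ≈ 11500 J

Constant volume ⇒ W = 0, so Q = ΔU = nCᵥΔT with Cᵥ = 5R/2 = 20.79 J/(mol·K).
At constant V, T₂/T₁ = P₂/P₁ ⇒ ΔT = T₁(P₂/P₁ − 1) = 374·(886/555 − 1) = 223.1 K.
ΔU = (2.48)(20.79)(223.1) = 11498 J.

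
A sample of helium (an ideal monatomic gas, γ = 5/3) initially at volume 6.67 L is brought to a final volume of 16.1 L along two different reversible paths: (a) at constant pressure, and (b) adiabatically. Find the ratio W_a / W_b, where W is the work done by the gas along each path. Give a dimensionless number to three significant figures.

W_a / W_b ≈ 2.12

Path (a) isobaric: W = P₁(V₂ − V₁) → W_a/(P₁V₁) = 1.414.
Path (b) adiabatic: W = P₁V₁(1 − (V₁/V₂)^(γ−1))/(γ−1) → W_b/(P₁V₁) = 0.6664.
W_a / W_b = 1.414 / 0.6664 = 2.122.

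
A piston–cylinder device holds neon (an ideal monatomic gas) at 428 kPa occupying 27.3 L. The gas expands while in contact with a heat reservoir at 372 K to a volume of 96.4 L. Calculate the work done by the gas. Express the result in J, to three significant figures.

Isothermal: W = nRT ln(V₂/V₁) = P₁V₁ ln(V₂/V₁).
P₁V₁ = (428 kPa)(27.3 L) = 11684 J.
W = 11684 × ln(96.4/27.3) = 11684 × 1.262
W_by_gas = 14741 J.

W ≈ 14700 J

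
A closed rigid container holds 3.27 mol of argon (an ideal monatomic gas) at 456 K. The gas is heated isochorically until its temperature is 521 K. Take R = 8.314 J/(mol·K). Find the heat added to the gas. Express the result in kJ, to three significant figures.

Constant volume ⇒ W = 0, so Q = ΔU = nCᵥΔT with Cᵥ = 3R/2 = 12.47 J/(mol·K).
ΔU = (3.27)(12.47)(521 − 456) = 2651 J.

Q ≈ 2.65 kJ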